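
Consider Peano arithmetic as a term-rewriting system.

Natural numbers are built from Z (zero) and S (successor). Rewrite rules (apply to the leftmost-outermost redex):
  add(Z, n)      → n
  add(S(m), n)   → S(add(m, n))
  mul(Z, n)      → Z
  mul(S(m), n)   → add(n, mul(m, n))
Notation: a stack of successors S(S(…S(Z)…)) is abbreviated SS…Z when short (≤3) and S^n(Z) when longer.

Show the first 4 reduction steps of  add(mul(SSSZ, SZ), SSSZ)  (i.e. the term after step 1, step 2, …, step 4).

  start: add(mul(SSSZ, SZ), SSSZ)
  [1] add(add(SZ, mul(SSZ, SZ)), SSSZ)
  [2] add(S(add(Z, mul(SSZ, SZ))), SSSZ)
  [3] S(add(add(Z, mul(SSZ, SZ)), SSSZ))
  [4] S(add(mul(SSZ, SZ), SSSZ))

Answer: after 4 steps: S(add(mul(SSZ, SZ), SSSZ))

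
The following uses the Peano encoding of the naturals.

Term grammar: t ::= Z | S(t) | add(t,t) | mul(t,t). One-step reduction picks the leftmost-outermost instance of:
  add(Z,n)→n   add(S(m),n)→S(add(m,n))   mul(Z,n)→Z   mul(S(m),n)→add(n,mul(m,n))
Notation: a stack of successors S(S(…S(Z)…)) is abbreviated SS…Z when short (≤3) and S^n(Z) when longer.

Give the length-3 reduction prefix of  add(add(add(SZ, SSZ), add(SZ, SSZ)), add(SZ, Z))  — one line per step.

Answer: after 3 steps: S(add(add(add(Z, SSZ), add(SZ, SSZ)), add(SZ, Z)))

Reduction:
  start: add(add(add(SZ, SSZ), add(SZ, SSZ)), add(SZ, Z))
  step 1: add(add(S(add(Z, SSZ)), add(SZ, SSZ)), add(SZ, Z))
  step 2: add(S(add(add(Z, SSZ), add(SZ, SSZ))), add(SZ, Z))
  step 3: S(add(add(add(Z, SSZ), add(SZ, SSZ)), add(SZ, Z)))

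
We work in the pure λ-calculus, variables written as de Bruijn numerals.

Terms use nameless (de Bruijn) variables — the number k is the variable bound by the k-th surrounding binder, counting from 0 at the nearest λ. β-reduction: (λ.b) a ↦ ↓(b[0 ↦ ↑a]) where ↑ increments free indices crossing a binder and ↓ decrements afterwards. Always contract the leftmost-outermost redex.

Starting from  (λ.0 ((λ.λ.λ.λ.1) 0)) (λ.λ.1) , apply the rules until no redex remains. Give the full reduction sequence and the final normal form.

Answer: normal form = λ.λ.λ.λ.1  (in 3 steps)

Working:
  start: (λ.0 ((λ.λ.λ.λ.1) 0)) (λ.λ.1)
  →1  (λ.λ.1) ((λ.λ.λ.λ.1) (λ.λ.1))
  →2  λ.(λ.λ.λ.λ.1) (λ.λ.1)
  →3  λ.λ.λ.λ.1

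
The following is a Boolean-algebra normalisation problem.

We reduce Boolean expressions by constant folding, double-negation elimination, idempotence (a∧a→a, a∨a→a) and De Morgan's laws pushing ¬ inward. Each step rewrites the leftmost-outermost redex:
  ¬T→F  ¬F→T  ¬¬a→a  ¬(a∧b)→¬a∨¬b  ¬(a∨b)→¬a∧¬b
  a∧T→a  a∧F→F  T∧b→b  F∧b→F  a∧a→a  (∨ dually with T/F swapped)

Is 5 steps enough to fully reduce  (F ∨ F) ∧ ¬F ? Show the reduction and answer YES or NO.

  start: (F ∨ F) ∧ ¬F
  [1] F ∧ ¬F
  [2] F

Answer: YES — reaches normal form F in 2 ≤ 5 steps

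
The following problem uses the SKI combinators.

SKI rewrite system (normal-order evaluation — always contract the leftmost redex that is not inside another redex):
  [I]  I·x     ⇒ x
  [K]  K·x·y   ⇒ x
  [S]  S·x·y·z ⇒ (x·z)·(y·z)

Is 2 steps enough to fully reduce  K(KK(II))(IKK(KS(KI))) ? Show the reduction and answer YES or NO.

Answer: YES — reaches normal form K in 2 ≤ 2 steps

Derivation:
  start: K(KK(II))(IKK(KS(KI)))
  →1  KK(II)
  →2  K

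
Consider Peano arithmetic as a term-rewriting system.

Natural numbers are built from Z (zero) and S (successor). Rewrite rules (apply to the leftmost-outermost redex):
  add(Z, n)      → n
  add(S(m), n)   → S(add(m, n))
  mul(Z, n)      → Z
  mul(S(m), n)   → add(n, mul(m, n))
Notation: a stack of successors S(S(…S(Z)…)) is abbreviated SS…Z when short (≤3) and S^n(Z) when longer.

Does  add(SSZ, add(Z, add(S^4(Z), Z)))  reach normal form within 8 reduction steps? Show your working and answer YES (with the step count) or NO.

Answer: NO — after 8 steps the term is S(S(S(S(S(S(add(Z, Z))))))), not yet normal

Derivation:
  start: add(SSZ, add(Z, add(S^4(Z), Z)))
  [1] S(add(SZ, add(Z, add(S^4(Z), Z))))
  [2] S(S(add(Z, add(Z, add(S^4(Z), Z)))))
  [3] S(S(add(Z, add(S^4(Z), Z))))
  [4] S(S(add(S^4(Z), Z)))
  [5] S(S(S(add(SSSZ, Z))))
  [6] S(S(S(S(add(SSZ, Z)))))
  [7] S(S(S(S(S(add(SZ, Z))))))
  [8] S(S(S(S(S(S(add(Z, Z)))))))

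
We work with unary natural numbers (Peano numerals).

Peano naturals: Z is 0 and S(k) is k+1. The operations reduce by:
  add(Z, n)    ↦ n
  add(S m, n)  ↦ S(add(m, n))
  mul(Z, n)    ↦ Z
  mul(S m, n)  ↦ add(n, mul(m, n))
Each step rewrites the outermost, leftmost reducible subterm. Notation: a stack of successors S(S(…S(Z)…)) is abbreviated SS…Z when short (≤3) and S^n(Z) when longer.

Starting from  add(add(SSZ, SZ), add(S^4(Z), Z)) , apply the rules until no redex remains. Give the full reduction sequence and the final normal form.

  start: add(add(SSZ, SZ), add(S^4(Z), Z))
  →1  add(S(add(SZ, SZ)), add(S^4(Z), Z))
  →2  S(add(add(SZ, SZ), add(S^4(Z), Z)))
  →3  S(add(S(add(Z, SZ)), add(S^4(Z), Z)))
  →4  S(S(add(add(Z, SZ), add(S^4(Z), Z))))
  →5  S(S(add(SZ, add(S^4(Z), Z))))
  →6  S(S(S(add(Z, add(S^4(Z), Z)))))
  →7  S(S(S(add(S^4(Z), Z))))
  →8  S(S(S(S(add(SSSZ, Z)))))
  →9  S(S(S(S(S(add(SSZ, Z))))))
  →10  S(S(S(S(S(S(add(SZ, Z)))))))
  →11  S(S(S(S(S(S(S(add(Z, Z))))))))
  →12  S^7(Z)

Answer: normal form = S^7(Z)  (in 12 steps)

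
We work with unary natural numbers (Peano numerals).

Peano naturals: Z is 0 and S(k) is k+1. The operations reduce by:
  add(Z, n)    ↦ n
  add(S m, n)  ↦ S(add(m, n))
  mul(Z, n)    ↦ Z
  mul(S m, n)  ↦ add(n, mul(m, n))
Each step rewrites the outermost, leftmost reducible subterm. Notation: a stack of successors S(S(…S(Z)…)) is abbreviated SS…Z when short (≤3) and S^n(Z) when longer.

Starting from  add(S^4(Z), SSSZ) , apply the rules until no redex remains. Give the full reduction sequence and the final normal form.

Answer: normal form = S^7(Z)  (in 5 steps)

Derivation:
  start: add(S^4(Z), SSSZ)
  step 1: S(add(SSSZ, SSSZ))
  step 2: S(S(add(SSZ, SSSZ)))
  step 3: S(S(S(add(SZ, SSSZ))))
  step 4: S(S(S(S(add(Z, SSSZ)))))
  step 5: S^7(Z)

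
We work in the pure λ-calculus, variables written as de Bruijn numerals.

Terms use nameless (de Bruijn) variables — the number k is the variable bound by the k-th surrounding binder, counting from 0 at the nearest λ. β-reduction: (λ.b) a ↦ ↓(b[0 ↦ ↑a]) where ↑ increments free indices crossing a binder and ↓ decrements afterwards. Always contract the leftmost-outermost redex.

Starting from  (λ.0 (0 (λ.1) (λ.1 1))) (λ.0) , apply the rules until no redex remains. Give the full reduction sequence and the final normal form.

  start: (λ.0 (0 (λ.1) (λ.1 1))) (λ.0)
  [1] (λ.0) ((λ.0) (λ.λ.0) (λ.(λ.0) (λ.0)))
  [2] (λ.0) (λ.λ.0) (λ.(λ.0) (λ.0))
  [3] (λ.λ.0) (λ.(λ.0) (λ.0))
  [4] λ.0

Answer: normal form = λ.0  (in 4 steps)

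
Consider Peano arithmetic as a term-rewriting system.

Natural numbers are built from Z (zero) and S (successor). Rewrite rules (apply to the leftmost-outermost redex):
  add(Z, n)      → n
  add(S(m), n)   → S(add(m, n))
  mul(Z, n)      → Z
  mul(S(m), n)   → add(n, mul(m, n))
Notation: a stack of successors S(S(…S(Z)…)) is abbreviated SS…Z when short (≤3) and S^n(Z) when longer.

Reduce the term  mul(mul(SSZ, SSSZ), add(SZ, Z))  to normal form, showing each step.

Answer: normal form = S^6(Z)  (in 42 steps)

Reduction:
  start: mul(mul(SSZ, SSSZ), add(SZ, Z))
  →1  mul(add(SSSZ, mul(SZ, SSSZ)), add(SZ, Z))
  →2  mul(S(add(SSZ, mul(SZ, SSSZ))), add(SZ, Z))
  →3  add(add(SZ, Z), mul(add(SSZ, mul(SZ, SSSZ)), add(SZ, Z)))
  →4  add(S(add(Z, Z)), mul(add(SSZ, mul(SZ, SSSZ)), add(SZ, Z)))
  →5  S(add(add(Z, Z), mul(add(SSZ, mul(SZ, SSSZ)), add(SZ, Z))))
  →6  S(add(Z, mul(add(SSZ, mul(SZ, SSSZ)), add(SZ, Z))))
  →7  S(mul(add(SSZ, mul(SZ, SSSZ)), add(SZ, Z)))
  →8  S(mul(S(add(SZ, mul(SZ, SSSZ))), add(SZ, Z)))
  →9  S(add(add(SZ, Z), mul(add(SZ, mul(SZ, SSSZ)), add(SZ, Z))))
  →10  S(add(S(add(Z, Z)), mul(add(SZ, mul(SZ, SSSZ)), add(SZ, Z))))
  →11  S(S(add(add(Z, Z), mul(add(SZ, mul(SZ, SSSZ)), add(SZ, Z)))))
  →12  S(S(add(Z, mul(add(SZ, mul(SZ, SSSZ)), add(SZ, Z)))))
  →13  S(S(mul(add(SZ, mul(SZ, SSSZ)), add(SZ, Z))))
  →14  S(S(mul(S(add(Z, mul(SZ, SSSZ))), add(SZ, Z))))
  →15  S(S(add(add(SZ, Z), mul(add(Z, mul(SZ, SSSZ)), add(SZ, Z)))))
  →16  S(S(add(S(add(Z, Z)), mul(add(Z, mul(SZ, SSSZ)), add(SZ, Z)))))
  →17  S(S(S(add(add(Z, Z), mul(add(Z, mul(SZ, SSSZ)), add(SZ, Z))))))
  →18  S(S(S(add(Z, mul(add(Z, mul(SZ, SSSZ)), add(SZ, Z))))))
  →19  S(S(S(mul(add(Z, mul(SZ, SSSZ)), add(SZ, Z)))))
  →20  S(S(S(mul(mul(SZ, SSSZ), add(SZ, Z)))))
  →21  S(S(S(mul(add(SSSZ, mul(Z, SSSZ)), add(SZ, Z)))))
  →22  S(S(S(mul(S(add(SSZ, mul(Z, SSSZ))), add(SZ, Z)))))
  →23  S(S(S(add(add(SZ, Z), mul(add(SSZ, mul(Z, SSSZ)), add(SZ, Z))))))
  →24  S(S(S(add(S(add(Z, Z)), mul(add(SSZ, mul(Z, SSSZ)), add(SZ, Z))))))
  →25  S(S(S(S(add(add(Z, Z), mul(add(SSZ, mul(Z, SSSZ)), add(SZ, Z)))))))
  →26  S(S(S(S(add(Z, mul(add(SSZ, mul(Z, SSSZ)), add(SZ, Z)))))))
  →27  S(S(S(S(mul(add(SSZ, mul(Z, SSSZ)), add(SZ, Z))))))
  →28  S(S(S(S(mul(S(add(SZ, mul(Z, SSSZ))), add(SZ, Z))))))
  →29  S(S(S(S(add(add(SZ, Z), mul(add(SZ, mul(Z, SSSZ)), add(SZ, Z)))))))
  →30  S(S(S(S(add(S(add(Z, Z)), mul(add(SZ, mul(Z, SSSZ)), add(SZ, Z)))))))
  →31  S(S(S(S(S(add(add(Z, Z), mul(add(SZ, mul(Z, SSSZ)), add(SZ, Z))))))))
  →32  S(S(S(S(S(add(Z, mul(add(SZ, mul(Z, SSSZ)), add(SZ, Z))))))))
  →33  S(S(S(S(S(mul(add(SZ, mul(Z, SSSZ)), add(SZ, Z)))))))
  →34  S(S(S(S(S(mul(S(add(Z, mul(Z, SSSZ))), add(SZ, Z)))))))
  →35  S(S(S(S(S(add(add(SZ, Z), mul(add(Z, mul(Z, SSSZ)), add(SZ, Z))))))))
  →36  S(S(S(S(S(add(S(add(Z, Z)), mul(add(Z, mul(Z, SSSZ)), add(SZ, Z))))))))
  →37  S(S(S(S(S(S(add(add(Z, Z), mul(add(Z, mul(Z, SSSZ)), add(SZ, Z)))))))))
  →38  S(S(S(S(S(S(add(Z, mul(add(Z, mul(Z, SSSZ)), add(SZ, Z)))))))))
  →39  S(S(S(S(S(S(mul(add(Z, mul(Z, SSSZ)), add(SZ, Z))))))))
  →40  S(S(S(S(S(S(mul(mul(Z, SSSZ), add(SZ, Z))))))))
  →41  S(S(S(S(S(S(mul(Z, add(SZ, Z))))))))
  →42  S^6(Z)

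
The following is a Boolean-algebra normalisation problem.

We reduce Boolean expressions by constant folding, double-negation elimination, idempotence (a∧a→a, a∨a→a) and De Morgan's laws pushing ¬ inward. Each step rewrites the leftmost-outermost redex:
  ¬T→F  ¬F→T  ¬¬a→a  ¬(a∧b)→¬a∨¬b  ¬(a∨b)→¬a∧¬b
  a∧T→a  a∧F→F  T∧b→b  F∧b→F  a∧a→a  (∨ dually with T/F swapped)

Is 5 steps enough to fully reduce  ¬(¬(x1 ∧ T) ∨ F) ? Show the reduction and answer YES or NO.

  start: ¬(¬(x1 ∧ T) ∨ F)
  [1] ¬¬(x1 ∧ T) ∧ ¬F
  [2] (x1 ∧ T) ∧ ¬F
  [3] x1 ∧ ¬F
  [4] x1 ∧ T
  [5] x1

Answer: YES — reaches normal form x1 in 5 ≤ 5 steps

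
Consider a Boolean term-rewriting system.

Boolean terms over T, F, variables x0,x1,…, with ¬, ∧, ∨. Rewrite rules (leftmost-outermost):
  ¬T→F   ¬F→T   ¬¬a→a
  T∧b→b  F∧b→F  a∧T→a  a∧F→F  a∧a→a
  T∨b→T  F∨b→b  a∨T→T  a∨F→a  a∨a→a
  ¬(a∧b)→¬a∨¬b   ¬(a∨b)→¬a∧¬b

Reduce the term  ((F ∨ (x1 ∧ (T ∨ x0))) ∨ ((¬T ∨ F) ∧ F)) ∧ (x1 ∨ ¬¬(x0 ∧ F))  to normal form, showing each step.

Answer: normal form = x1  (in 9 steps)

Reduction:
  start: ((F ∨ (x1 ∧ (T ∨ x0))) ∨ ((¬T ∨ F) ∧ F)) ∧ (x1 ∨ ¬¬(x0 ∧ F))
  step 1: ((x1 ∧ (T ∨ x0)) ∨ ((¬T ∨ F) ∧ F)) ∧ (x1 ∨ ¬¬(x0 ∧ F))
  step 2: ((x1 ∧ T) ∨ ((¬T ∨ F) ∧ F)) ∧ (x1 ∨ ¬¬(x0 ∧ F))
  step 3: (x1 ∨ ((¬T ∨ F) ∧ F)) ∧ (x1 ∨ ¬¬(x0 ∧ F))
  step 4: (x1 ∨ F) ∧ (x1 ∨ ¬¬(x0 ∧ F))
  step 5: x1 ∧ (x1 ∨ ¬¬(x0 ∧ F))
  step 6: x1 ∧ (x1 ∨ (x0 ∧ F))
  step 7: x1 ∧ (x1 ∨ F)
  step 8: x1 ∧ x1
  step 9: x1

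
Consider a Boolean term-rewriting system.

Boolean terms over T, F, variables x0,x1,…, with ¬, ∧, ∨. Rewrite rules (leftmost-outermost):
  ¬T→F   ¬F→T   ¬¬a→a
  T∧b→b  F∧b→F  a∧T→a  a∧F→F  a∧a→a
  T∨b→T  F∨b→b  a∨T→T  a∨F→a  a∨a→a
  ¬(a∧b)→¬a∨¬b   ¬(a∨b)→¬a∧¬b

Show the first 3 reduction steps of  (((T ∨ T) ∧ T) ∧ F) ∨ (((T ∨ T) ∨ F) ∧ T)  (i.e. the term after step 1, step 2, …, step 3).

Answer: after 3 steps: (T ∨ T) ∨ F

Derivation:
  start: (((T ∨ T) ∧ T) ∧ F) ∨ (((T ∨ T) ∨ F) ∧ T)
  →1  F ∨ (((T ∨ T) ∨ F) ∧ T)
  →2  ((T ∨ T) ∨ F) ∧ T
  →3  (T ∨ T) ∨ F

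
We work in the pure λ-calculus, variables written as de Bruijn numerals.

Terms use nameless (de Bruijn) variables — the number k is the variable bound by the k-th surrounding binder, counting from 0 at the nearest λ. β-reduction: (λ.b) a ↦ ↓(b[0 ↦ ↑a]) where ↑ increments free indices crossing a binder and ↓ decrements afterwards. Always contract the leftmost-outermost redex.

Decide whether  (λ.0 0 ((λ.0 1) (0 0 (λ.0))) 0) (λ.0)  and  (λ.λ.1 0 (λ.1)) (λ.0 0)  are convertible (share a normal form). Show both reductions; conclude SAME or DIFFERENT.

Answer: DIFFERENT — A ⇓ λ.0, B ⇓ λ.0 0 (λ.1)

Derivation:
Term A:
  start: (λ.0 0 ((λ.0 1) (0 0 (λ.0))) 0) (λ.0)
  step 1: (λ.0) (λ.0) ((λ.0 (λ.0)) ((λ.0) (λ.0) (λ.0))) (λ.0)
  step 2: (λ.0) ((λ.0 (λ.0)) ((λ.0) (λ.0) (λ.0))) (λ.0)
  step 3: (λ.0 (λ.0)) ((λ.0) (λ.0) (λ.0)) (λ.0)
  step 4: (λ.0) (λ.0) (λ.0) (λ.0) (λ.0)
  step 5: (λ.0) (λ.0) (λ.0) (λ.0)
  step 6: (λ.0) (λ.0) (λ.0)
  step 7: (λ.0) (λ.0)
  step 8: λ.0

Term B:
  start: (λ.λ.1 0 (λ.1)) (λ.0 0)
  step 1: λ.(λ.0 0) 0 (λ.1)
  step 2: λ.0 0 (λ.1)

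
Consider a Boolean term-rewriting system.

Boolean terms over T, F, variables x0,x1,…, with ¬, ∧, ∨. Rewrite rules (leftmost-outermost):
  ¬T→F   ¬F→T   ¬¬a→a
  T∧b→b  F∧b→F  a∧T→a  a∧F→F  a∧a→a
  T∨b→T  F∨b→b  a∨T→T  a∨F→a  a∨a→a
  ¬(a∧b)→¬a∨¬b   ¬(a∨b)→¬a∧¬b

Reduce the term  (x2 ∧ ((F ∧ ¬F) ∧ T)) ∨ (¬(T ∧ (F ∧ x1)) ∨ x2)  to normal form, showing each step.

Answer: normal form = T  (in 11 steps)

Working:
  start: (x2 ∧ ((F ∧ ¬F) ∧ T)) ∨ (¬(T ∧ (F ∧ x1)) ∨ x2)
  [1] (x2 ∧ (F ∧ ¬F)) ∨ (¬(T ∧ (F ∧ x1)) ∨ x2)
  [2] (x2 ∧ F) ∨ (¬(T ∧ (F ∧ x1)) ∨ x2)
  [3] F ∨ (¬(T ∧ (F ∧ x1)) ∨ x2)
  [4] ¬(T ∧ (F ∧ x1)) ∨ x2
  [5] (¬T ∨ ¬(F ∧ x1)) ∨ x2
  [6] (F ∨ ¬(F ∧ x1)) ∨ x2
  [7] ¬(F ∧ x1) ∨ x2
  [8] (¬F ∨ ¬x1) ∨ x2
  [9] (T ∨ ¬x1) ∨ x2
  [10] T ∨ x2
  [11] T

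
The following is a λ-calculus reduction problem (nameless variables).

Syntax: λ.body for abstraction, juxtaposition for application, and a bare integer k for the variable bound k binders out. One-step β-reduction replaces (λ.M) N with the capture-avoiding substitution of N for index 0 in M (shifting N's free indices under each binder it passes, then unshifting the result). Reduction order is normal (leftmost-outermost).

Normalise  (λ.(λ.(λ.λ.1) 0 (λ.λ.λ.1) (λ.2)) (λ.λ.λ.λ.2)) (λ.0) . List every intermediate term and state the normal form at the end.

  start: (λ.(λ.(λ.λ.1) 0 (λ.λ.λ.1) (λ.2)) (λ.λ.λ.λ.2)) (λ.0)
  [1] (λ.(λ.λ.1) 0 (λ.λ.λ.1) (λ.λ.0)) (λ.λ.λ.λ.2)
  [2] (λ.λ.1) (λ.λ.λ.λ.2) (λ.λ.λ.1) (λ.λ.0)
  [3] (λ.λ.λ.λ.λ.2) (λ.λ.λ.1) (λ.λ.0)
  [4] (λ.λ.λ.λ.2) (λ.λ.0)
  [5] λ.λ.λ.2

Answer: normal form = λ.λ.λ.2  (in 5 steps)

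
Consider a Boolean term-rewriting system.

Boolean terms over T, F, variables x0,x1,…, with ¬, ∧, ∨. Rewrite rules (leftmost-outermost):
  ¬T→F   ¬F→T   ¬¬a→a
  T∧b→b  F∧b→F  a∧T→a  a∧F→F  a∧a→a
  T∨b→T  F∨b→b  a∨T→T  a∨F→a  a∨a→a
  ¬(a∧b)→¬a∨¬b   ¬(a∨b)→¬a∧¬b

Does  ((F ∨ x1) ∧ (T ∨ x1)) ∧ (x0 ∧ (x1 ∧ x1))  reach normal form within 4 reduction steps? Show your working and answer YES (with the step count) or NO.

Answer: YES — reaches normal form x1 ∧ (x0 ∧ x1) in 4 ≤ 4 steps

Derivation:
  start: ((F ∨ x1) ∧ (T ∨ x1)) ∧ (x0 ∧ (x1 ∧ x1))
  [1] (x1 ∧ (T ∨ x1)) ∧ (x0 ∧ (x1 ∧ x1))
  [2] (x1 ∧ T) ∧ (x0 ∧ (x1 ∧ x1))
  [3] x1 ∧ (x0 ∧ (x1 ∧ x1))
  [4] x1 ∧ (x0 ∧ x1)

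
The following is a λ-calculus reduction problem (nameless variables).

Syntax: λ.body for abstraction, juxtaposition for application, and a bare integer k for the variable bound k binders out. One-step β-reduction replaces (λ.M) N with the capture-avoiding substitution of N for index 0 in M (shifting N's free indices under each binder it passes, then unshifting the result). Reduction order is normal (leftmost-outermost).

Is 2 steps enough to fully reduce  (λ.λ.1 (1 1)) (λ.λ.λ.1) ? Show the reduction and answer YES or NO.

  start: (λ.λ.1 (1 1)) (λ.λ.λ.1)
  [1] λ.(λ.λ.λ.1) ((λ.λ.λ.1) (λ.λ.λ.1))
  [2] λ.λ.λ.1

Answer: YES — reaches normal form λ.λ.λ.1 in 2 ≤ 2 steps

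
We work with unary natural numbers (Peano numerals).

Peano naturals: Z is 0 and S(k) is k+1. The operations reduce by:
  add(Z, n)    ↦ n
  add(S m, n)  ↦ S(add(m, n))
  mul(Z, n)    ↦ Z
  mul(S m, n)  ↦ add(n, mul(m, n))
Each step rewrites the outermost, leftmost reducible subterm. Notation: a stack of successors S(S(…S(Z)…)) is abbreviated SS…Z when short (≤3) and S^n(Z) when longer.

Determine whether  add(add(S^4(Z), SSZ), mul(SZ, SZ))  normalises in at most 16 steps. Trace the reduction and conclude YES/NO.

  start: add(add(S^4(Z), SSZ), mul(SZ, SZ))
  →1  add(S(add(SSSZ, SSZ)), mul(SZ, SZ))
  →2  S(add(add(SSSZ, SSZ), mul(SZ, SZ)))
  →3  S(add(S(add(SSZ, SSZ)), mul(SZ, SZ)))
  →4  S(S(add(add(SSZ, SSZ), mul(SZ, SZ))))
  →5  S(S(add(S(add(SZ, SSZ)), mul(SZ, SZ))))
  →6  S(S(S(add(add(SZ, SSZ), mul(SZ, SZ)))))
  →7  S(S(S(add(S(add(Z, SSZ)), mul(SZ, SZ)))))
  →8  S(S(S(S(add(add(Z, SSZ), mul(SZ, SZ))))))
  →9  S(S(S(S(add(SSZ, mul(SZ, SZ))))))
  →10  S(S(S(S(S(add(SZ, mul(SZ, SZ)))))))
  →11  S(S(S(S(S(S(add(Z, mul(SZ, SZ))))))))
  →12  S(S(S(S(S(S(mul(SZ, SZ)))))))
  →13  S(S(S(S(S(S(add(SZ, mul(Z, SZ))))))))
  →14  S(S(S(S(S(S(S(add(Z, mul(Z, SZ)))))))))
  →15  S(S(S(S(S(S(S(mul(Z, SZ))))))))
  →16  S^7(Z)

Answer: YES — reaches normal form S^7(Z) in 16 ≤ 16 steps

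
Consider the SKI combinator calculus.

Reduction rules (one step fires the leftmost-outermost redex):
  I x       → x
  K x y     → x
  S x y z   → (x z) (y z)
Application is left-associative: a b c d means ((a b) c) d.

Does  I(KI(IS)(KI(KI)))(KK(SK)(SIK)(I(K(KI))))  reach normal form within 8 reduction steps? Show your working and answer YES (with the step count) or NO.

  start: I(KI(IS)(KI(KI)))(KK(SK)(SIK)(I(K(KI))))
  →1  KI(IS)(KI(KI))(KK(SK)(SIK)(I(K(KI))))
  →2  I(KI(KI))(KK(SK)(SIK)(I(K(KI))))
  →3  KI(KI)(KK(SK)(SIK)(I(K(KI))))
  →4  I(KK(SK)(SIK)(I(K(KI))))
  →5  KK(SK)(SIK)(I(K(KI)))
  →6  K(SIK)(I(K(KI)))
  →7  SIK

Answer: YES — reaches normal form SIK in 7 ≤ 8 steps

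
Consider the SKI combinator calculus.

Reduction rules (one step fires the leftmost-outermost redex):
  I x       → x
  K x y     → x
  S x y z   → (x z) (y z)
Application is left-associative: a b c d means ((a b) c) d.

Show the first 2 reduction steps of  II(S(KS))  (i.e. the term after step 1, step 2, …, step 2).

  start: II(S(KS))
  [1] I(S(KS))
  [2] S(KS)

Answer: after 2 steps: S(KS)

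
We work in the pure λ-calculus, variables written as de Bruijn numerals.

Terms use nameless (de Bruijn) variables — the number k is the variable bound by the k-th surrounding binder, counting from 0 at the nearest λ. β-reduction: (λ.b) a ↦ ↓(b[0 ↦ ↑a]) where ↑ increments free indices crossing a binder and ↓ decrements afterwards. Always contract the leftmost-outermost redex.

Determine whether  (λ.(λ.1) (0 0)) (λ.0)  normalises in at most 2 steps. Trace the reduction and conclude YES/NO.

  start: (λ.(λ.1) (0 0)) (λ.0)
  →1  (λ.λ.0) ((λ.0) (λ.0))
  →2  λ.0

Answer: YES — reaches normal form λ.0 in 2 ≤ 2 steps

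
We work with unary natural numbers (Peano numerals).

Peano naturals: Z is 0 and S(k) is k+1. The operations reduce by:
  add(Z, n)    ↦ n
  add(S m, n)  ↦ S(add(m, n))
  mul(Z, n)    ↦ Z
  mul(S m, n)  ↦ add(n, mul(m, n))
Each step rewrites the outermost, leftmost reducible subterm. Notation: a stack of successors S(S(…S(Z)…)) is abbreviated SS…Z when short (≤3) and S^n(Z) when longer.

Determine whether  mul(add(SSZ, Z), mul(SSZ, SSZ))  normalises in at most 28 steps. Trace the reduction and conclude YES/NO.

Answer: NO — after 28 steps the term is S(S(S(S(S(S(S(add(S(add(Z, mul(Z, SSZ))), mul(add(Z, Z), mul(SSZ, SSZ)))))))))), not yet normal

Working:
  start: mul(add(SSZ, Z), mul(SSZ, SSZ))
  →1  mul(S(add(SZ, Z)), mul(SSZ, SSZ))
  →2  add(mul(SSZ, SSZ), mul(add(SZ, Z), mul(SSZ, SSZ)))
  →3  add(add(SSZ, mul(SZ, SSZ)), mul(add(SZ, Z), mul(SSZ, SSZ)))
  →4  add(S(add(SZ, mul(SZ, SSZ))), mul(add(SZ, Z), mul(SSZ, SSZ)))
  →5  S(add(add(SZ, mul(SZ, SSZ)), mul(add(SZ, Z), mul(SSZ, SSZ))))
  →6  S(add(S(add(Z, mul(SZ, SSZ))), mul(add(SZ, Z), mul(SSZ, SSZ))))
  →7  S(S(add(add(Z, mul(SZ, SSZ)), mul(add(SZ, Z), mul(SSZ, SSZ)))))
  →8  S(S(add(mul(SZ, SSZ), mul(add(SZ, Z), mul(SSZ, SSZ)))))
  →9  S(S(add(add(SSZ, mul(Z, SSZ)), mul(add(SZ, Z), mul(SSZ, SSZ)))))
  →10  S(S(add(S(add(SZ, mul(Z, SSZ))), mul(add(SZ, Z), mul(SSZ, SSZ)))))
  →11  S(S(S(add(add(SZ, mul(Z, SSZ)), mul(add(SZ, Z), mul(SSZ, SSZ))))))
  →12  S(S(S(add(S(add(Z, mul(Z, SSZ))), mul(add(SZ, Z), mul(SSZ, SSZ))))))
  →13  S(S(S(S(add(add(Z, mul(Z, SSZ)), mul(add(SZ, Z), mul(SSZ, SSZ)))))))
  →14  S(S(S(S(add(mul(Z, SSZ), mul(add(SZ, Z), mul(SSZ, SSZ)))))))
  →15  S(S(S(S(add(Z, mul(add(SZ, Z), mul(SSZ, SSZ)))))))
  →16  S(S(S(S(mul(add(SZ, Z), mul(SSZ, SSZ))))))
  →17  S(S(S(S(mul(S(add(Z, Z)), mul(SSZ, SSZ))))))
  →18  S(S(S(S(add(mul(SSZ, SSZ), mul(add(Z, Z), mul(SSZ, SSZ)))))))
  →19  S(S(S(S(add(add(SSZ, mul(SZ, SSZ)), mul(add(Z, Z), mul(SSZ, SSZ)))))))
  →20  S(S(S(S(add(S(add(SZ, mul(SZ, SSZ))), mul(add(Z, Z), mul(SSZ, SSZ)))))))
  →21  S(S(S(S(S(add(add(SZ, mul(SZ, SSZ)), mul(add(Z, Z), mul(SSZ, SSZ))))))))
  →22  S(S(S(S(S(add(S(add(Z, mul(SZ, SSZ))), mul(add(Z, Z), mul(SSZ, SSZ))))))))
  →23  S(S(S(S(S(S(add(add(Z, mul(SZ, SSZ)), mul(add(Z, Z), mul(SSZ, SSZ)))))))))
  →24  S(S(S(S(S(S(add(mul(SZ, SSZ), mul(add(Z, Z), mul(SSZ, SSZ)))))))))
  →25  S(S(S(S(S(S(add(add(SSZ, mul(Z, SSZ)), mul(add(Z, Z), mul(SSZ, SSZ)))))))))
  →26  S(S(S(S(S(S(add(S(add(SZ, mul(Z, SSZ))), mul(add(Z, Z), mul(SSZ, SSZ)))))))))
  →27  S(S(S(S(S(S(S(add(add(SZ, mul(Z, SSZ)), mul(add(Z, Z), mul(SSZ, SSZ))))))))))
  →28  S(S(S(S(S(S(S(add(S(add(Z, mul(Z, SSZ))), mul(add(Z, Z), mul(SSZ, SSZ))))))))))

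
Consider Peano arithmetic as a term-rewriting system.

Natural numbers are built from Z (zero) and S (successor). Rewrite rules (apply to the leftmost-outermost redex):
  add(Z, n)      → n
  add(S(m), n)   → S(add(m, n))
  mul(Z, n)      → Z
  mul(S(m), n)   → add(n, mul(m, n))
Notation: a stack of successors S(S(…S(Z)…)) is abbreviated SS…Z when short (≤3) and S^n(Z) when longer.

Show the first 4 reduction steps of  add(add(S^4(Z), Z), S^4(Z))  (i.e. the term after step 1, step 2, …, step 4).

  start: add(add(S^4(Z), Z), S^4(Z))
  →1  add(S(add(SSSZ, Z)), S^4(Z))
  →2  S(add(add(SSSZ, Z), S^4(Z)))
  →3  S(add(S(add(SSZ, Z)), S^4(Z)))
  →4  S(S(add(add(SSZ, Z), S^4(Z))))

Answer: after 4 steps: S(S(add(add(SSZ, Z), S^4(Z))))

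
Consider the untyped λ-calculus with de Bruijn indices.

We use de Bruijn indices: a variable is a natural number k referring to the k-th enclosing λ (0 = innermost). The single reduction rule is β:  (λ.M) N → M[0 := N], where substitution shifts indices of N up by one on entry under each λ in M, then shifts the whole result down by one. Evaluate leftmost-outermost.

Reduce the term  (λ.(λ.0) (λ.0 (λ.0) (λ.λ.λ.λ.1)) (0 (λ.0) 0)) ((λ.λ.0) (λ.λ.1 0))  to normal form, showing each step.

  start: (λ.(λ.0) (λ.0 (λ.0) (λ.λ.λ.λ.1)) (0 (λ.0) 0)) ((λ.λ.0) (λ.λ.1 0))
  [1] (λ.0) (λ.0 (λ.0) (λ.λ.λ.λ.1)) ((λ.λ.0) (λ.λ.1 0) (λ.0) ((λ.λ.0) (λ.λ.1 0)))
  [2] (λ.0 (λ.0) (λ.λ.λ.λ.1)) ((λ.λ.0) (λ.λ.1 0) (λ.0) ((λ.λ.0) (λ.λ.1 0)))
  [3] (λ.λ.0) (λ.λ.1 0) (λ.0) ((λ.λ.0) (λ.λ.1 0)) (λ.0) (λ.λ.λ.λ.1)
  [4] (λ.0) (λ.0) ((λ.λ.0) (λ.λ.1 0)) (λ.0) (λ.λ.λ.λ.1)
  [5] (λ.0) ((λ.λ.0) (λ.λ.1 0)) (λ.0) (λ.λ.λ.λ.1)
  [6] (λ.λ.0) (λ.λ.1 0) (λ.0) (λ.λ.λ.λ.1)
  [7] (λ.0) (λ.0) (λ.λ.λ.λ.1)
  [8] (λ.0) (λ.λ.λ.λ.1)
  [9] λ.λ.λ.λ.1

Answer: normal form = λ.λ.λ.λ.1  (in 9 steps)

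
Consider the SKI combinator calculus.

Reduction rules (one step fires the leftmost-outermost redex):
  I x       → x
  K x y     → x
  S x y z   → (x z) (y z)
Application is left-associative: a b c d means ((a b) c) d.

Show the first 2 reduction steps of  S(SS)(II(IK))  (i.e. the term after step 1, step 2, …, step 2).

Answer: after 2 steps: S(SS)(IK)

Working:
  start: S(SS)(II(IK))
  →1  S(SS)(I(IK))
  →2  S(SS)(IK)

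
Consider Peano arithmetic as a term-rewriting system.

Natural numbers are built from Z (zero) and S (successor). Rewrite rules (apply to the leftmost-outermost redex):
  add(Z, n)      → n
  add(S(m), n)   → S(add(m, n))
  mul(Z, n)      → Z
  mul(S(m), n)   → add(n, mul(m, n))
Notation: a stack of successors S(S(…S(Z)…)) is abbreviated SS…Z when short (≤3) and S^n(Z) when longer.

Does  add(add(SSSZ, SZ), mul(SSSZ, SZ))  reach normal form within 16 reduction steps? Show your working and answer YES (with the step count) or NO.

  start: add(add(SSSZ, SZ), mul(SSSZ, SZ))
  →1  add(S(add(SSZ, SZ)), mul(SSSZ, SZ))
  →2  S(add(add(SSZ, SZ), mul(SSSZ, SZ)))
  →3  S(add(S(add(SZ, SZ)), mul(SSSZ, SZ)))
  →4  S(S(add(add(SZ, SZ), mul(SSSZ, SZ))))
  →5  S(S(add(S(add(Z, SZ)), mul(SSSZ, SZ))))
  →6  S(S(S(add(add(Z, SZ), mul(SSSZ, SZ)))))
  →7  S(S(S(add(SZ, mul(SSSZ, SZ)))))
  →8  S(S(S(S(add(Z, mul(SSSZ, SZ))))))
  →9  S(S(S(S(mul(SSSZ, SZ)))))
  →10  S(S(S(S(add(SZ, mul(SSZ, SZ))))))
  →11  S(S(S(S(S(add(Z, mul(SSZ, SZ)))))))
  →12  S(S(S(S(S(mul(SSZ, SZ))))))
  →13  S(S(S(S(S(add(SZ, mul(SZ, SZ)))))))
  →14  S(S(S(S(S(S(add(Z, mul(SZ, SZ))))))))
  →15  S(S(S(S(S(S(mul(SZ, SZ)))))))
  →16  S(S(S(S(S(S(add(SZ, mul(Z, SZ))))))))

Answer: NO — after 16 steps the term is S(S(S(S(S(S(add(SZ, mul(Z, SZ)))))))), not yet normal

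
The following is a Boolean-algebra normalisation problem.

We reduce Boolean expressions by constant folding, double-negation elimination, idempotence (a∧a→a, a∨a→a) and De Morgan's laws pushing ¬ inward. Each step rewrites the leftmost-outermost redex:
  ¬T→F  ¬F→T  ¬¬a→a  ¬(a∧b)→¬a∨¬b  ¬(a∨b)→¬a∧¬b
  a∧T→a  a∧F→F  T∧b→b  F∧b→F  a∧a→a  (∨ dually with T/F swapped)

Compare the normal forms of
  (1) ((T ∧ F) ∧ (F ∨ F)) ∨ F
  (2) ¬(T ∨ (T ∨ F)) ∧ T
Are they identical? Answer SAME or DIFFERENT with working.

Term A:
  start: ((T ∧ F) ∧ (F ∨ F)) ∨ F
  [1] (T ∧ F) ∧ (F ∨ F)
  [2] F ∧ (F ∨ F)
  [3] F

Term B:
  start: ¬(T ∨ (T ∨ F)) ∧ T
  [1] ¬(T ∨ (T ∨ F))
  [2] ¬T ∧ ¬(T ∨ F)
  [3] F ∧ ¬(T ∨ F)
  [4] F

Answer: SAME — A ⇓ F, B ⇓ F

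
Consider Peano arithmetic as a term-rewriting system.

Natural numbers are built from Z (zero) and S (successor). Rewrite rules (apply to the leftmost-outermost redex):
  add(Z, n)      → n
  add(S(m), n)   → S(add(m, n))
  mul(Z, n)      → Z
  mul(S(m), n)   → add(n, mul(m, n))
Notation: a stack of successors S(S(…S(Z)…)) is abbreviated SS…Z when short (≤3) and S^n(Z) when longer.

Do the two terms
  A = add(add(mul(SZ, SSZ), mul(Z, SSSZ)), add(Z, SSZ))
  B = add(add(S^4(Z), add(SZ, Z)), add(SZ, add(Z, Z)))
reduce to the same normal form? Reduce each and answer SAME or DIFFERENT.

Answer: DIFFERENT — A ⇓ S^4(Z), B ⇓ S^6(Z)

Derivation:
Term A:
  start: add(add(mul(SZ, SSZ), mul(Z, SSSZ)), add(Z, SSZ))
  →1  add(add(add(SSZ, mul(Z, SSZ)), mul(Z, SSSZ)), add(Z, SSZ))
  →2  add(add(S(add(SZ, mul(Z, SSZ))), mul(Z, SSSZ)), add(Z, SSZ))
  →3  add(S(add(add(SZ, mul(Z, SSZ)), mul(Z, SSSZ))), add(Z, SSZ))
  →4  S(add(add(add(SZ, mul(Z, SSZ)), mul(Z, SSSZ)), add(Z, SSZ)))
  →5  S(add(add(S(add(Z, mul(Z, SSZ))), mul(Z, SSSZ)), add(Z, SSZ)))
  →6  S(add(S(add(add(Z, mul(Z, SSZ)), mul(Z, SSSZ))), add(Z, SSZ)))
  →7  S(S(add(add(add(Z, mul(Z, SSZ)), mul(Z, SSSZ)), add(Z, SSZ))))
  →8  S(S(add(add(mul(Z, SSZ), mul(Z, SSSZ)), add(Z, SSZ))))
  →9  S(S(add(add(Z, mul(Z, SSSZ)), add(Z, SSZ))))
  →10  S(S(add(mul(Z, SSSZ), add(Z, SSZ))))
  →11  S(S(add(Z, add(Z, SSZ))))
  →12  S(S(add(Z, SSZ)))
  →13  S^4(Z)

Term B:
  start: add(add(S^4(Z), add(SZ, Z)), add(SZ, add(Z, Z)))
  →1  add(S(add(SSSZ, add(SZ, Z))), add(SZ, add(Z, Z)))
  →2  S(add(add(SSSZ, add(SZ, Z)), add(SZ, add(Z, Z))))
  →3  S(add(S(add(SSZ, add(SZ, Z))), add(SZ, add(Z, Z))))
  →4  S(S(add(add(SSZ, add(SZ, Z)), add(SZ, add(Z, Z)))))
  →5  S(S(add(S(add(SZ, add(SZ, Z))), add(SZ, add(Z, Z)))))
  →6  S(S(S(add(add(SZ, add(SZ, Z)), add(SZ, add(Z, Z))))))
  →7  S(S(S(add(S(add(Z, add(SZ, Z))), add(SZ, add(Z, Z))))))
  →8  S(S(S(S(add(add(Z, add(SZ, Z)), add(SZ, add(Z, Z)))))))
  →9  S(S(S(S(add(add(SZ, Z), add(SZ, add(Z, Z)))))))
  →10  S(S(S(S(add(S(add(Z, Z)), add(SZ, add(Z, Z)))))))
  →11  S(S(S(S(S(add(add(Z, Z), add(SZ, add(Z, Z))))))))
  →12  S(S(S(S(S(add(Z, add(SZ, add(Z, Z))))))))
  →13  S(S(S(S(S(add(SZ, add(Z, Z)))))))
  →14  S(S(S(S(S(S(add(Z, add(Z, Z))))))))
  →15  S(S(S(S(S(S(add(Z, Z)))))))
  →16  S^6(Z)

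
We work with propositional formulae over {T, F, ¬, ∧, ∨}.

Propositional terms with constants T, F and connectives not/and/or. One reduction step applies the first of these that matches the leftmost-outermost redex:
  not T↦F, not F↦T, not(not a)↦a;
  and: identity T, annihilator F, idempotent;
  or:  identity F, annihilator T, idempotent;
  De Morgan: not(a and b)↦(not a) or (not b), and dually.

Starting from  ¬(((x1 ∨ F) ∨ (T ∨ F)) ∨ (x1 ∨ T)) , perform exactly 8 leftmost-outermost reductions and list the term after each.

  start: ¬(((x1 ∨ F) ∨ (T ∨ F)) ∨ (x1 ∨ T))
  step 1: ¬((x1 ∨ F) ∨ (T ∨ F)) ∧ ¬(x1 ∨ T)
  step 2: (¬(x1 ∨ F) ∧ ¬(T ∨ F)) ∧ ¬(x1 ∨ T)
  step 3: ((¬x1 ∧ ¬F) ∧ ¬(T ∨ F)) ∧ ¬(x1 ∨ T)
  step 4: ((¬x1 ∧ T) ∧ ¬(T ∨ F)) ∧ ¬(x1 ∨ T)
  step 5: (¬x1 ∧ ¬(T ∨ F)) ∧ ¬(x1 ∨ T)
  step 6: (¬x1 ∧ (¬T ∧ ¬F)) ∧ ¬(x1 ∨ T)
  step 7: (¬x1 ∧ (F ∧ ¬F)) ∧ ¬(x1 ∨ T)
  step 8: (¬x1 ∧ F) ∧ ¬(x1 ∨ T)

Answer: after 8 steps: (¬x1 ∧ F) ∧ ¬(x1 ∨ T)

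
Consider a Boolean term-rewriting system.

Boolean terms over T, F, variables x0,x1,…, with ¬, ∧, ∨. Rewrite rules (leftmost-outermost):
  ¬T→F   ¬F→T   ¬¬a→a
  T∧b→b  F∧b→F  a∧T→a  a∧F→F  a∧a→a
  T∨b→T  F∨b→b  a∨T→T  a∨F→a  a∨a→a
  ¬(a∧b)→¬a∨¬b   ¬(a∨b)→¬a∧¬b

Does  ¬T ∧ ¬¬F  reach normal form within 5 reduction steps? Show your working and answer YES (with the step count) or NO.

Answer: YES — reaches normal form F in 2 ≤ 5 steps

Reduction:
  start: ¬T ∧ ¬¬F
  [1] F ∧ ¬¬F
  [2] F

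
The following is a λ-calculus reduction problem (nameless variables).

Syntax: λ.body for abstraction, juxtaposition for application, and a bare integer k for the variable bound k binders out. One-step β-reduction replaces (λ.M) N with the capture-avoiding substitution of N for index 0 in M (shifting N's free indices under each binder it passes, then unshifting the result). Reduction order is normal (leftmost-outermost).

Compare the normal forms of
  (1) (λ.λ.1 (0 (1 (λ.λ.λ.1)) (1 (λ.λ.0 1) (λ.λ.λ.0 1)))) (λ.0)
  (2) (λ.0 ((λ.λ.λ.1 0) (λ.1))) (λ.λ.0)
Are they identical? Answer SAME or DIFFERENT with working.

Term A:
  start: (λ.λ.1 (0 (1 (λ.λ.λ.1)) (1 (λ.λ.0 1) (λ.λ.λ.0 1)))) (λ.0)
  [1] λ.(λ.0) (0 ((λ.0) (λ.λ.λ.1)) ((λ.0) (λ.λ.0 1) (λ.λ.λ.0 1)))
  [2] λ.0 ((λ.0) (λ.λ.λ.1)) ((λ.0) (λ.λ.0 1) (λ.λ.λ.0 1))
  [3] λ.0 (λ.λ.λ.1) ((λ.0) (λ.λ.0 1) (λ.λ.λ.0 1))
  [4] λ.0 (λ.λ.λ.1) ((λ.λ.0 1) (λ.λ.λ.0 1))
  [5] λ.0 (λ.λ.λ.1) (λ.0 (λ.λ.λ.0 1))

Term B:
  start: (λ.0 ((λ.λ.λ.1 0) (λ.1))) (λ.λ.0)
  [1] (λ.λ.0) ((λ.λ.λ.1 0) (λ.λ.λ.0))
  [2] λ.0

Answer: DIFFERENT — A ⇓ λ.0 (λ.λ.λ.1) (λ.0 (λ.λ.λ.0 1)), B ⇓ λ.0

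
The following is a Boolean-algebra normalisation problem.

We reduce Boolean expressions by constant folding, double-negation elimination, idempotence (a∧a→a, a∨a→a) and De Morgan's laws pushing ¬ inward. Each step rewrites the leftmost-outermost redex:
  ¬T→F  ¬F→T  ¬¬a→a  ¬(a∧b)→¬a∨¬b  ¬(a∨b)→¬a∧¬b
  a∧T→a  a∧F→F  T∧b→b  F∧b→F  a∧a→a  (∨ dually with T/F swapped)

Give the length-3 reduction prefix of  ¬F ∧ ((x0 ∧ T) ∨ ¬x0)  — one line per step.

  start: ¬F ∧ ((x0 ∧ T) ∨ ¬x0)
  →1  T ∧ ((x0 ∧ T) ∨ ¬x0)
  →2  (x0 ∧ T) ∨ ¬x0
  →3  x0 ∨ ¬x0

Answer: after 3 steps: x0 ∨ ¬x0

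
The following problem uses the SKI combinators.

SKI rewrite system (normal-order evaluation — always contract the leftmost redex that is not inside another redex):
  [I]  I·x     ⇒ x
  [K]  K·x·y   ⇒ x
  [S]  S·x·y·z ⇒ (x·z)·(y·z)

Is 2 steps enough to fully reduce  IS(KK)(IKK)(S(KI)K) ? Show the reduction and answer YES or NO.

  start: IS(KK)(IKK)(S(KI)K)
  step 1: S(KK)(IKK)(S(KI)K)
  step 2: KK(S(KI)K)(IKK(S(KI)K))

Answer: NO — after 2 steps the term is KK(S(KI)K)(IKK(S(KI)K)), not yet normal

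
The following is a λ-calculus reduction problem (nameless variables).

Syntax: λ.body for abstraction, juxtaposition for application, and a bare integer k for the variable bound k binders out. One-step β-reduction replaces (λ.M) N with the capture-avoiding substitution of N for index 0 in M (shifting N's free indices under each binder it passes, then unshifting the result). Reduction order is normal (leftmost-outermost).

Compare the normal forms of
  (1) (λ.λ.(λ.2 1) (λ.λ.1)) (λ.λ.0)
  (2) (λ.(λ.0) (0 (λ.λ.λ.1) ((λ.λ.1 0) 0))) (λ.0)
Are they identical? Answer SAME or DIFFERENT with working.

Term A:
  start: (λ.λ.(λ.2 1) (λ.λ.1)) (λ.λ.0)
  step 1: λ.(λ.(λ.λ.0) 1) (λ.λ.1)
  step 2: λ.(λ.λ.0) 0
  step 3: λ.λ.0

Term B:
  start: (λ.(λ.0) (0 (λ.λ.λ.1) ((λ.λ.1 0) 0))) (λ.0)
  step 1: (λ.0) ((λ.0) (λ.λ.λ.1) ((λ.λ.1 0) (λ.0)))
  step 2: (λ.0) (λ.λ.λ.1) ((λ.λ.1 0) (λ.0))
  step 3: (λ.λ.λ.1) ((λ.λ.1 0) (λ.0))
  step 4: λ.λ.1

Answer: DIFFERENT — A ⇓ λ.λ.0, B ⇓ λ.λ.1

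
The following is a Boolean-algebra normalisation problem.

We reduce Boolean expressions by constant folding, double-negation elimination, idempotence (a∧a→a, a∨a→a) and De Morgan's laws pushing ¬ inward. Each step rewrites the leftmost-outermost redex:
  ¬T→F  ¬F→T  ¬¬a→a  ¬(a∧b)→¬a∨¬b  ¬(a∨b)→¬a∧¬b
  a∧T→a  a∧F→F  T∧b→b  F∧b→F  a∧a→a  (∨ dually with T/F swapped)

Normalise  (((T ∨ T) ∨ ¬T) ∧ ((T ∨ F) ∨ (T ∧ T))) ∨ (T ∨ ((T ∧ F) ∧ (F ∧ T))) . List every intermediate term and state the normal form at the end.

Answer: normal form = T  (in 6 steps)

Working:
  start: (((T ∨ T) ∨ ¬T) ∧ ((T ∨ F) ∨ (T ∧ T))) ∨ (T ∨ ((T ∧ F) ∧ (F ∧ T)))
  [1] ((T ∨ ¬T) ∧ ((T ∨ F) ∨ (T ∧ T))) ∨ (T ∨ ((T ∧ F) ∧ (F ∧ T)))
  [2] (T ∧ ((T ∨ F) ∨ (T ∧ T))) ∨ (T ∨ ((T ∧ F) ∧ (F ∧ T)))
  [3] ((T ∨ F) ∨ (T ∧ T)) ∨ (T ∨ ((T ∧ F) ∧ (F ∧ T)))
  [4] (T ∨ (T ∧ T)) ∨ (T ∨ ((T ∧ F) ∧ (F ∧ T)))
  [5] T ∨ (T ∨ ((T ∧ F) ∧ (F ∧ T)))
  [6] T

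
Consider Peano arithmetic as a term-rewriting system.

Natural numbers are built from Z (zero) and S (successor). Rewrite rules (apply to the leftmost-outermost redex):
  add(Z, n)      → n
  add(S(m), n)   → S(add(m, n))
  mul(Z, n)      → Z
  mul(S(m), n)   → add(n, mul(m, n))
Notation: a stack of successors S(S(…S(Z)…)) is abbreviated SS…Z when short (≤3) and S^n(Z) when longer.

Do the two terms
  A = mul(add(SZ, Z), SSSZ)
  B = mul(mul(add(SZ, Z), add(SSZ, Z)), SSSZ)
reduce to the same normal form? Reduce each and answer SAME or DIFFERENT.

Term A:
  start: mul(add(SZ, Z), SSSZ)
  [1] mul(S(add(Z, Z)), SSSZ)
  [2] add(SSSZ, mul(add(Z, Z), SSSZ))
  [3] S(add(SSZ, mul(add(Z, Z), SSSZ)))
  [4] S(S(add(SZ, mul(add(Z, Z), SSSZ))))
  [5] S(S(S(add(Z, mul(add(Z, Z), SSSZ)))))
  [6] S(S(S(mul(add(Z, Z), SSSZ))))
  [7] S(S(S(mul(Z, SSSZ))))
  [8] SSSZ

Term B:
  start: mul(mul(add(SZ, Z), add(SSZ, Z)), SSSZ)
  [1] mul(mul(S(add(Z, Z)), add(SSZ, Z)), SSSZ)
  [2] mul(add(add(SSZ, Z), mul(add(Z, Z), add(SSZ, Z))), SSSZ)
  [3] mul(add(S(add(SZ, Z)), mul(add(Z, Z), add(SSZ, Z))), SSSZ)
  [4] mul(S(add(add(SZ, Z), mul(add(Z, Z), add(SSZ, Z)))), SSSZ)
  [5] add(SSSZ, mul(add(add(SZ, Z), mul(add(Z, Z), add(SSZ, Z))), SSSZ))
  [6] S(add(SSZ, mul(add(add(SZ, Z), mul(add(Z, Z), add(SSZ, Z))), SSSZ)))
  [7] S(S(add(SZ, mul(add(add(SZ, Z), mul(add(Z, Z), add(SSZ, Z))), SSSZ))))
  [8] S(S(S(add(Z, mul(add(add(SZ, Z), mul(add(Z, Z), add(SSZ, Z))), SSSZ)))))
  [9] S(S(S(mul(add(add(SZ, Z), mul(add(Z, Z), add(SSZ, Z))), SSSZ))))
  [10] S(S(S(mul(add(S(add(Z, Z)), mul(add(Z, Z), add(SSZ, Z))), SSSZ))))
  [11] S(S(S(mul(S(add(add(Z, Z), mul(add(Z, Z), add(SSZ, Z)))), SSSZ))))
  [12] S(S(S(add(SSSZ, mul(add(add(Z, Z), mul(add(Z, Z), add(SSZ, Z))), SSSZ)))))
  [13] S(S(S(S(add(SSZ, mul(add(add(Z, Z), mul(add(Z, Z), add(SSZ, Z))), SSSZ))))))
  [14] S(S(S(S(S(add(SZ, mul(add(add(Z, Z), mul(add(Z, Z), add(SSZ, Z))), SSSZ)))))))
  [15] S(S(S(S(S(S(add(Z, mul(add(add(Z, Z), mul(add(Z, Z), add(SSZ, Z))), SSSZ))))))))
  [16] S(S(S(S(S(S(mul(add(add(Z, Z), mul(add(Z, Z), add(SSZ, Z))), SSSZ)))))))
  [17] S(S(S(S(S(S(mul(add(Z, mul(add(Z, Z), add(SSZ, Z))), SSSZ)))))))
  [18] S(S(S(S(S(S(mul(mul(add(Z, Z), add(SSZ, Z)), SSSZ)))))))
  [19] S(S(S(S(S(S(mul(mul(Z, add(SSZ, Z)), SSSZ)))))))
  [20] S(S(S(S(S(S(mul(Z, SSSZ)))))))
  [21] S^6(Z)

Answer: DIFFERENT — A ⇓ SSSZ, B ⇓ S^6(Z)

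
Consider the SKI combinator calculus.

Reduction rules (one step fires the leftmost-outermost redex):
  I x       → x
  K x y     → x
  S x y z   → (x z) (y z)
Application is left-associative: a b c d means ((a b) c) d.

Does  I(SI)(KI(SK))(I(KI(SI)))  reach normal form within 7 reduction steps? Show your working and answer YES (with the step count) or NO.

Answer: NO — after 7 steps the term is I(I(KI(SI))), not yet normal

Reduction:
  start: I(SI)(KI(SK))(I(KI(SI)))
  step 1: SI(KI(SK))(I(KI(SI)))
  step 2: I(I(KI(SI)))(KI(SK)(I(KI(SI))))
  step 3: I(KI(SI))(KI(SK)(I(KI(SI))))
  step 4: KI(SI)(KI(SK)(I(KI(SI))))
  step 5: I(KI(SK)(I(KI(SI))))
  step 6: KI(SK)(I(KI(SI)))
  step 7: I(I(KI(SI)))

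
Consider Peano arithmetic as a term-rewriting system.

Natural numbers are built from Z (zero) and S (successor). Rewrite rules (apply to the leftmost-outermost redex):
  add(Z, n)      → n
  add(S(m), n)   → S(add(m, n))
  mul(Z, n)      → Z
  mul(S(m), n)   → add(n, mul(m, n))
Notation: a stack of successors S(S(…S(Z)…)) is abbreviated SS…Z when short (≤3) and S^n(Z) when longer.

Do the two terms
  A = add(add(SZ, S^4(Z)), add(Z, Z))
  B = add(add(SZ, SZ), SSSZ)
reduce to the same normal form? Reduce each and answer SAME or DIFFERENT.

Answer: SAME — A ⇓ S^5(Z), B ⇓ S^5(Z)

Derivation:
Term A:
  start: add(add(SZ, S^4(Z)), add(Z, Z))
  step 1: add(S(add(Z, S^4(Z))), add(Z, Z))
  step 2: S(add(add(Z, S^4(Z)), add(Z, Z)))
  step 3: S(add(S^4(Z), add(Z, Z)))
  step 4: S(S(add(SSSZ, add(Z, Z))))
  step 5: S(S(S(add(SSZ, add(Z, Z)))))
  step 6: S(S(S(S(add(SZ, add(Z, Z))))))
  step 7: S(S(S(S(S(add(Z, add(Z, Z)))))))
  step 8: S(S(S(S(S(add(Z, Z))))))
  step 9: S^5(Z)

Term B:
  start: add(add(SZ, SZ), SSSZ)
  step 1: add(S(add(Z, SZ)), SSSZ)
  step 2: S(add(add(Z, SZ), SSSZ))
  step 3: S(add(SZ, SSSZ))
  step 4: S(S(add(Z, SSSZ)))
  step 5: S^5(Z)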